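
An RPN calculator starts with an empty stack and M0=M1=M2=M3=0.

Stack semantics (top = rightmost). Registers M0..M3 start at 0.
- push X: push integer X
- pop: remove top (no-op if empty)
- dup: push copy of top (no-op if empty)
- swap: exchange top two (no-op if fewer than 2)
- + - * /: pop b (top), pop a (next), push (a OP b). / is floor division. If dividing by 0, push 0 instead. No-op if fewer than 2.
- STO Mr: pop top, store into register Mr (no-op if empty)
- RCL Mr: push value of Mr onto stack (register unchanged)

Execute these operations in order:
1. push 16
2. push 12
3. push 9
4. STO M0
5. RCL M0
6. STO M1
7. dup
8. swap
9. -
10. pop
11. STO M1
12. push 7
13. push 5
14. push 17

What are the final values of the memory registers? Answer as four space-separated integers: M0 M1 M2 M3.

After op 1 (push 16): stack=[16] mem=[0,0,0,0]
After op 2 (push 12): stack=[16,12] mem=[0,0,0,0]
After op 3 (push 9): stack=[16,12,9] mem=[0,0,0,0]
After op 4 (STO M0): stack=[16,12] mem=[9,0,0,0]
After op 5 (RCL M0): stack=[16,12,9] mem=[9,0,0,0]
After op 6 (STO M1): stack=[16,12] mem=[9,9,0,0]
After op 7 (dup): stack=[16,12,12] mem=[9,9,0,0]
After op 8 (swap): stack=[16,12,12] mem=[9,9,0,0]
After op 9 (-): stack=[16,0] mem=[9,9,0,0]
After op 10 (pop): stack=[16] mem=[9,9,0,0]
After op 11 (STO M1): stack=[empty] mem=[9,16,0,0]
After op 12 (push 7): stack=[7] mem=[9,16,0,0]
After op 13 (push 5): stack=[7,5] mem=[9,16,0,0]
After op 14 (push 17): stack=[7,5,17] mem=[9,16,0,0]

Answer: 9 16 0 0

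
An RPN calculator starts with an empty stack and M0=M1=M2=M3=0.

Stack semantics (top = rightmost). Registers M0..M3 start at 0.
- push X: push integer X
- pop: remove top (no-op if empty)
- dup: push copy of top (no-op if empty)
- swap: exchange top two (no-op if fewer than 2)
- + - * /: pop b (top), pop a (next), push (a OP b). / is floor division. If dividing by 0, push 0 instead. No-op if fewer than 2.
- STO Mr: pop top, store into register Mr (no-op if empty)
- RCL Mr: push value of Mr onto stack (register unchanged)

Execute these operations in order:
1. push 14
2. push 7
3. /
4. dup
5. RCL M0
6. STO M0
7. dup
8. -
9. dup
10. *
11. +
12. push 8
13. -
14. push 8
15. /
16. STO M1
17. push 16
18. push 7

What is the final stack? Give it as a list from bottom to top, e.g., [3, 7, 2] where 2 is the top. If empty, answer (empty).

Answer: [16, 7]

Derivation:
After op 1 (push 14): stack=[14] mem=[0,0,0,0]
After op 2 (push 7): stack=[14,7] mem=[0,0,0,0]
After op 3 (/): stack=[2] mem=[0,0,0,0]
After op 4 (dup): stack=[2,2] mem=[0,0,0,0]
After op 5 (RCL M0): stack=[2,2,0] mem=[0,0,0,0]
After op 6 (STO M0): stack=[2,2] mem=[0,0,0,0]
After op 7 (dup): stack=[2,2,2] mem=[0,0,0,0]
After op 8 (-): stack=[2,0] mem=[0,0,0,0]
After op 9 (dup): stack=[2,0,0] mem=[0,0,0,0]
After op 10 (*): stack=[2,0] mem=[0,0,0,0]
After op 11 (+): stack=[2] mem=[0,0,0,0]
After op 12 (push 8): stack=[2,8] mem=[0,0,0,0]
After op 13 (-): stack=[-6] mem=[0,0,0,0]
After op 14 (push 8): stack=[-6,8] mem=[0,0,0,0]
After op 15 (/): stack=[-1] mem=[0,0,0,0]
After op 16 (STO M1): stack=[empty] mem=[0,-1,0,0]
After op 17 (push 16): stack=[16] mem=[0,-1,0,0]
After op 18 (push 7): stack=[16,7] mem=[0,-1,0,0]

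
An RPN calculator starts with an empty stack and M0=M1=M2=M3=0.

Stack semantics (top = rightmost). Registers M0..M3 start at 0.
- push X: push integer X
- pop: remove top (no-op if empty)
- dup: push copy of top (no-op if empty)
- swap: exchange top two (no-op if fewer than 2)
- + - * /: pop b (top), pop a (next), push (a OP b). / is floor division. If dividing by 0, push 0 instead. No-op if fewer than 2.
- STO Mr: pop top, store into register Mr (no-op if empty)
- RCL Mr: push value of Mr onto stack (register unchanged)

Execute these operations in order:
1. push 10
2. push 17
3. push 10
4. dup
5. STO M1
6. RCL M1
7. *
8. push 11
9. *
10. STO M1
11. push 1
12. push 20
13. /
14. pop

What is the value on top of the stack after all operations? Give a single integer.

Answer: 17

Derivation:
After op 1 (push 10): stack=[10] mem=[0,0,0,0]
After op 2 (push 17): stack=[10,17] mem=[0,0,0,0]
After op 3 (push 10): stack=[10,17,10] mem=[0,0,0,0]
After op 4 (dup): stack=[10,17,10,10] mem=[0,0,0,0]
After op 5 (STO M1): stack=[10,17,10] mem=[0,10,0,0]
After op 6 (RCL M1): stack=[10,17,10,10] mem=[0,10,0,0]
After op 7 (*): stack=[10,17,100] mem=[0,10,0,0]
After op 8 (push 11): stack=[10,17,100,11] mem=[0,10,0,0]
After op 9 (*): stack=[10,17,1100] mem=[0,10,0,0]
After op 10 (STO M1): stack=[10,17] mem=[0,1100,0,0]
After op 11 (push 1): stack=[10,17,1] mem=[0,1100,0,0]
After op 12 (push 20): stack=[10,17,1,20] mem=[0,1100,0,0]
After op 13 (/): stack=[10,17,0] mem=[0,1100,0,0]
After op 14 (pop): stack=[10,17] mem=[0,1100,0,0]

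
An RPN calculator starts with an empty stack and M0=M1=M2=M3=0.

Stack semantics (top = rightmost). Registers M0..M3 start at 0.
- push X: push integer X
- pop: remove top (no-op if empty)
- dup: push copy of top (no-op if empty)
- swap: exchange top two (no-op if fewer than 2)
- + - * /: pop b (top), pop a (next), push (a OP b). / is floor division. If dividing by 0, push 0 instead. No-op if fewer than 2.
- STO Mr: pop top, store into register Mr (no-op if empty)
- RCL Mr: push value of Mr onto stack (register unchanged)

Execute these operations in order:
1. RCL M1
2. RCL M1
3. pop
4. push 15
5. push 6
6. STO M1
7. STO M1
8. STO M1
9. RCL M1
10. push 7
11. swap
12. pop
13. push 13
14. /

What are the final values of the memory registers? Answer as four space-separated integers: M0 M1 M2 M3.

After op 1 (RCL M1): stack=[0] mem=[0,0,0,0]
After op 2 (RCL M1): stack=[0,0] mem=[0,0,0,0]
After op 3 (pop): stack=[0] mem=[0,0,0,0]
After op 4 (push 15): stack=[0,15] mem=[0,0,0,0]
After op 5 (push 6): stack=[0,15,6] mem=[0,0,0,0]
After op 6 (STO M1): stack=[0,15] mem=[0,6,0,0]
After op 7 (STO M1): stack=[0] mem=[0,15,0,0]
After op 8 (STO M1): stack=[empty] mem=[0,0,0,0]
After op 9 (RCL M1): stack=[0] mem=[0,0,0,0]
After op 10 (push 7): stack=[0,7] mem=[0,0,0,0]
After op 11 (swap): stack=[7,0] mem=[0,0,0,0]
After op 12 (pop): stack=[7] mem=[0,0,0,0]
After op 13 (push 13): stack=[7,13] mem=[0,0,0,0]
After op 14 (/): stack=[0] mem=[0,0,0,0]

Answer: 0 0 0 0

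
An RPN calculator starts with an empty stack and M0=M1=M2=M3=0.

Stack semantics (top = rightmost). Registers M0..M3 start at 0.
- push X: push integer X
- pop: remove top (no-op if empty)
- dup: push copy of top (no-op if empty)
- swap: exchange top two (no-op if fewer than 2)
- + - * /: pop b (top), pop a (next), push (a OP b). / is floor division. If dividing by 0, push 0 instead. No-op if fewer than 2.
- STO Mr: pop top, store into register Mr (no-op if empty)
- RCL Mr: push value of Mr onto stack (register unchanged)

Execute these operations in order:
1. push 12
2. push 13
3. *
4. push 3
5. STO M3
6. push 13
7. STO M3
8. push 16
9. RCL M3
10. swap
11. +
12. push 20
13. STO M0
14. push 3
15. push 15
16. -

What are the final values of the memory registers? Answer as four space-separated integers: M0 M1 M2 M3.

Answer: 20 0 0 13

Derivation:
After op 1 (push 12): stack=[12] mem=[0,0,0,0]
After op 2 (push 13): stack=[12,13] mem=[0,0,0,0]
After op 3 (*): stack=[156] mem=[0,0,0,0]
After op 4 (push 3): stack=[156,3] mem=[0,0,0,0]
After op 5 (STO M3): stack=[156] mem=[0,0,0,3]
After op 6 (push 13): stack=[156,13] mem=[0,0,0,3]
After op 7 (STO M3): stack=[156] mem=[0,0,0,13]
After op 8 (push 16): stack=[156,16] mem=[0,0,0,13]
After op 9 (RCL M3): stack=[156,16,13] mem=[0,0,0,13]
After op 10 (swap): stack=[156,13,16] mem=[0,0,0,13]
After op 11 (+): stack=[156,29] mem=[0,0,0,13]
After op 12 (push 20): stack=[156,29,20] mem=[0,0,0,13]
After op 13 (STO M0): stack=[156,29] mem=[20,0,0,13]
After op 14 (push 3): stack=[156,29,3] mem=[20,0,0,13]
After op 15 (push 15): stack=[156,29,3,15] mem=[20,0,0,13]
After op 16 (-): stack=[156,29,-12] mem=[20,0,0,13]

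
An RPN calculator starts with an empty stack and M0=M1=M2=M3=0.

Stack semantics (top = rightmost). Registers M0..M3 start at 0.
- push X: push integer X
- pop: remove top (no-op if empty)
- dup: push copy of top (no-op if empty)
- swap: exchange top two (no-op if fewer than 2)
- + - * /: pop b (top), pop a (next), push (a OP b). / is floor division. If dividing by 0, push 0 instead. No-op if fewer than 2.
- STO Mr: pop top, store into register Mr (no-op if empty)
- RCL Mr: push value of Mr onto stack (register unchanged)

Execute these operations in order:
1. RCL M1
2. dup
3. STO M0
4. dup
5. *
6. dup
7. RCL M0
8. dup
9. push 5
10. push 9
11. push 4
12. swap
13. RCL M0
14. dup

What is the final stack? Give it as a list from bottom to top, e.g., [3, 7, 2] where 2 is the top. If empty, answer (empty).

Answer: [0, 0, 0, 0, 5, 4, 9, 0, 0]

Derivation:
After op 1 (RCL M1): stack=[0] mem=[0,0,0,0]
After op 2 (dup): stack=[0,0] mem=[0,0,0,0]
After op 3 (STO M0): stack=[0] mem=[0,0,0,0]
After op 4 (dup): stack=[0,0] mem=[0,0,0,0]
After op 5 (*): stack=[0] mem=[0,0,0,0]
After op 6 (dup): stack=[0,0] mem=[0,0,0,0]
After op 7 (RCL M0): stack=[0,0,0] mem=[0,0,0,0]
After op 8 (dup): stack=[0,0,0,0] mem=[0,0,0,0]
After op 9 (push 5): stack=[0,0,0,0,5] mem=[0,0,0,0]
After op 10 (push 9): stack=[0,0,0,0,5,9] mem=[0,0,0,0]
After op 11 (push 4): stack=[0,0,0,0,5,9,4] mem=[0,0,0,0]
After op 12 (swap): stack=[0,0,0,0,5,4,9] mem=[0,0,0,0]
After op 13 (RCL M0): stack=[0,0,0,0,5,4,9,0] mem=[0,0,0,0]
After op 14 (dup): stack=[0,0,0,0,5,4,9,0,0] mem=[0,0,0,0]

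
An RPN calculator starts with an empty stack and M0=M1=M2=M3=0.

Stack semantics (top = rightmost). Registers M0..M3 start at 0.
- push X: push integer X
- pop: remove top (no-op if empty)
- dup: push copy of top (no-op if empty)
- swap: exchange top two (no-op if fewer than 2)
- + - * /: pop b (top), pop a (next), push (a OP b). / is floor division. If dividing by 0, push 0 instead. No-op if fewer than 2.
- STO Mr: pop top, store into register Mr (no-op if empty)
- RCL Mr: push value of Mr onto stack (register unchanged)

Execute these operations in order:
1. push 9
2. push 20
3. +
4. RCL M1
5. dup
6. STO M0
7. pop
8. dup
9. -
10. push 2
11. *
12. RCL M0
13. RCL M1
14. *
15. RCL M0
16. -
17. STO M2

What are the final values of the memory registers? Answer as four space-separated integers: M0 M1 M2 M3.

Answer: 0 0 0 0

Derivation:
After op 1 (push 9): stack=[9] mem=[0,0,0,0]
After op 2 (push 20): stack=[9,20] mem=[0,0,0,0]
After op 3 (+): stack=[29] mem=[0,0,0,0]
After op 4 (RCL M1): stack=[29,0] mem=[0,0,0,0]
After op 5 (dup): stack=[29,0,0] mem=[0,0,0,0]
After op 6 (STO M0): stack=[29,0] mem=[0,0,0,0]
After op 7 (pop): stack=[29] mem=[0,0,0,0]
After op 8 (dup): stack=[29,29] mem=[0,0,0,0]
After op 9 (-): stack=[0] mem=[0,0,0,0]
After op 10 (push 2): stack=[0,2] mem=[0,0,0,0]
After op 11 (*): stack=[0] mem=[0,0,0,0]
After op 12 (RCL M0): stack=[0,0] mem=[0,0,0,0]
After op 13 (RCL M1): stack=[0,0,0] mem=[0,0,0,0]
After op 14 (*): stack=[0,0] mem=[0,0,0,0]
After op 15 (RCL M0): stack=[0,0,0] mem=[0,0,0,0]
After op 16 (-): stack=[0,0] mem=[0,0,0,0]
After op 17 (STO M2): stack=[0] mem=[0,0,0,0]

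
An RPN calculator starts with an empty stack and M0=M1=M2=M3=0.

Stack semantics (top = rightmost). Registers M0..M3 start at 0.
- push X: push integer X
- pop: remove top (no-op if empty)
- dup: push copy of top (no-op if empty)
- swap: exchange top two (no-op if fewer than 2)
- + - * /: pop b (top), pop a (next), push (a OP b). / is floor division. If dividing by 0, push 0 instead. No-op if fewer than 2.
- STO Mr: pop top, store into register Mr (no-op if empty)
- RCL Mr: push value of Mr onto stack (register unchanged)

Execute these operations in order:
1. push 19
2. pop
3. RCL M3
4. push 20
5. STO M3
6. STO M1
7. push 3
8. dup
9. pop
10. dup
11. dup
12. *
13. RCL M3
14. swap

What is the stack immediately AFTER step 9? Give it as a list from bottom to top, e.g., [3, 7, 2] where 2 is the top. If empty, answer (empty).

After op 1 (push 19): stack=[19] mem=[0,0,0,0]
After op 2 (pop): stack=[empty] mem=[0,0,0,0]
After op 3 (RCL M3): stack=[0] mem=[0,0,0,0]
After op 4 (push 20): stack=[0,20] mem=[0,0,0,0]
After op 5 (STO M3): stack=[0] mem=[0,0,0,20]
After op 6 (STO M1): stack=[empty] mem=[0,0,0,20]
After op 7 (push 3): stack=[3] mem=[0,0,0,20]
After op 8 (dup): stack=[3,3] mem=[0,0,0,20]
After op 9 (pop): stack=[3] mem=[0,0,0,20]

[3]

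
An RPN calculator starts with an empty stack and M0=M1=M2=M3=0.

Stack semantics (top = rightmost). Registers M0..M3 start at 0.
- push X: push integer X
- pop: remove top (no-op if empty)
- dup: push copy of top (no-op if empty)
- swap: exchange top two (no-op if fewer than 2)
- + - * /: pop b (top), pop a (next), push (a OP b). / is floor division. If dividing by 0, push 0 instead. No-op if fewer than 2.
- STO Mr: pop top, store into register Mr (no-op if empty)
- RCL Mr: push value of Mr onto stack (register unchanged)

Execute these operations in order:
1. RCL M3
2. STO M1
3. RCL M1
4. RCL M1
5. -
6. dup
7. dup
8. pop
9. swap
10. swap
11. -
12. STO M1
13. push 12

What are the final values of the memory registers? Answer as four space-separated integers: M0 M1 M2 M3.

Answer: 0 0 0 0

Derivation:
After op 1 (RCL M3): stack=[0] mem=[0,0,0,0]
After op 2 (STO M1): stack=[empty] mem=[0,0,0,0]
After op 3 (RCL M1): stack=[0] mem=[0,0,0,0]
After op 4 (RCL M1): stack=[0,0] mem=[0,0,0,0]
After op 5 (-): stack=[0] mem=[0,0,0,0]
After op 6 (dup): stack=[0,0] mem=[0,0,0,0]
After op 7 (dup): stack=[0,0,0] mem=[0,0,0,0]
After op 8 (pop): stack=[0,0] mem=[0,0,0,0]
After op 9 (swap): stack=[0,0] mem=[0,0,0,0]
After op 10 (swap): stack=[0,0] mem=[0,0,0,0]
After op 11 (-): stack=[0] mem=[0,0,0,0]
After op 12 (STO M1): stack=[empty] mem=[0,0,0,0]
After op 13 (push 12): stack=[12] mem=[0,0,0,0]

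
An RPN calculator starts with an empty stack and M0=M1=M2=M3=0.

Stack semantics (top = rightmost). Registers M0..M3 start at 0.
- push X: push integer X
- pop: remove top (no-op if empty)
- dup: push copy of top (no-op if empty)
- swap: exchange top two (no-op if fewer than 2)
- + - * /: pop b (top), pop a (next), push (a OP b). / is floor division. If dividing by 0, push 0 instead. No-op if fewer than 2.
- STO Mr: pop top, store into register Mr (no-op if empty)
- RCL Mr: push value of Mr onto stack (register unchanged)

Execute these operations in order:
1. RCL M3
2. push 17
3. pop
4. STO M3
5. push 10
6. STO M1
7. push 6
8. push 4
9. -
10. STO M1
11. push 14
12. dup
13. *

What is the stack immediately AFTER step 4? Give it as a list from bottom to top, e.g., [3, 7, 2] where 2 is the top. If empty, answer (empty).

After op 1 (RCL M3): stack=[0] mem=[0,0,0,0]
After op 2 (push 17): stack=[0,17] mem=[0,0,0,0]
After op 3 (pop): stack=[0] mem=[0,0,0,0]
After op 4 (STO M3): stack=[empty] mem=[0,0,0,0]

(empty)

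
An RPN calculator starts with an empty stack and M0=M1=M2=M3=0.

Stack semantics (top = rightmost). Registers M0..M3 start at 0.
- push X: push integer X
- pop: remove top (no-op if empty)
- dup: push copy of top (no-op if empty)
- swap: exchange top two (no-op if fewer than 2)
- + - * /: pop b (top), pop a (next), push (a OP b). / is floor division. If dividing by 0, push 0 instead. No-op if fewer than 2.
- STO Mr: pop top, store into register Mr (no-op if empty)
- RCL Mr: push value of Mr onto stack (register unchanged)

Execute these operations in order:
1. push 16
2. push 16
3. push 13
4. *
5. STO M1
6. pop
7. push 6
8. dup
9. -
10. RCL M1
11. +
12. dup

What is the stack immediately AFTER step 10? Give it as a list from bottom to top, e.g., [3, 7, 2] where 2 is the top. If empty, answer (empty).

After op 1 (push 16): stack=[16] mem=[0,0,0,0]
After op 2 (push 16): stack=[16,16] mem=[0,0,0,0]
After op 3 (push 13): stack=[16,16,13] mem=[0,0,0,0]
After op 4 (*): stack=[16,208] mem=[0,0,0,0]
After op 5 (STO M1): stack=[16] mem=[0,208,0,0]
After op 6 (pop): stack=[empty] mem=[0,208,0,0]
After op 7 (push 6): stack=[6] mem=[0,208,0,0]
After op 8 (dup): stack=[6,6] mem=[0,208,0,0]
After op 9 (-): stack=[0] mem=[0,208,0,0]
After op 10 (RCL M1): stack=[0,208] mem=[0,208,0,0]

[0, 208]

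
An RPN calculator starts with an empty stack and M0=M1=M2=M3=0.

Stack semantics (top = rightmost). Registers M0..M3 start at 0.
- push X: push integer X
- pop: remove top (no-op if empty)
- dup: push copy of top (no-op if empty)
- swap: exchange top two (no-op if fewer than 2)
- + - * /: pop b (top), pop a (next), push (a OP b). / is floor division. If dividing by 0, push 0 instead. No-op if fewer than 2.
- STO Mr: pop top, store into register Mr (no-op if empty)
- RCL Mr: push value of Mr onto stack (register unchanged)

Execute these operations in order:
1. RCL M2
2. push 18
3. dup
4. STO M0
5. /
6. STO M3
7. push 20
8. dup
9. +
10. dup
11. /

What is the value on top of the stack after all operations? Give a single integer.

Answer: 1

Derivation:
After op 1 (RCL M2): stack=[0] mem=[0,0,0,0]
After op 2 (push 18): stack=[0,18] mem=[0,0,0,0]
After op 3 (dup): stack=[0,18,18] mem=[0,0,0,0]
After op 4 (STO M0): stack=[0,18] mem=[18,0,0,0]
After op 5 (/): stack=[0] mem=[18,0,0,0]
After op 6 (STO M3): stack=[empty] mem=[18,0,0,0]
After op 7 (push 20): stack=[20] mem=[18,0,0,0]
After op 8 (dup): stack=[20,20] mem=[18,0,0,0]
After op 9 (+): stack=[40] mem=[18,0,0,0]
After op 10 (dup): stack=[40,40] mem=[18,0,0,0]
After op 11 (/): stack=[1] mem=[18,0,0,0]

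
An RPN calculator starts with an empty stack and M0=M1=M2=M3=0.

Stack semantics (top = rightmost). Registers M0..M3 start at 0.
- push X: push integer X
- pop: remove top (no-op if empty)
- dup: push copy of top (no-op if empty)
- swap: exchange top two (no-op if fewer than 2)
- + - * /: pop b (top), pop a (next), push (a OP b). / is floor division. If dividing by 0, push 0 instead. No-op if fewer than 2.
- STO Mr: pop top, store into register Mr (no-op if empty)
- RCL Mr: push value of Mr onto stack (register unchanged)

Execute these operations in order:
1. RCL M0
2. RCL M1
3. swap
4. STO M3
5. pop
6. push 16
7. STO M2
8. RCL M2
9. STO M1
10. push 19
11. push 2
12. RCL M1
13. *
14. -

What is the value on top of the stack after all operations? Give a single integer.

Answer: -13

Derivation:
After op 1 (RCL M0): stack=[0] mem=[0,0,0,0]
After op 2 (RCL M1): stack=[0,0] mem=[0,0,0,0]
After op 3 (swap): stack=[0,0] mem=[0,0,0,0]
After op 4 (STO M3): stack=[0] mem=[0,0,0,0]
After op 5 (pop): stack=[empty] mem=[0,0,0,0]
After op 6 (push 16): stack=[16] mem=[0,0,0,0]
After op 7 (STO M2): stack=[empty] mem=[0,0,16,0]
After op 8 (RCL M2): stack=[16] mem=[0,0,16,0]
After op 9 (STO M1): stack=[empty] mem=[0,16,16,0]
After op 10 (push 19): stack=[19] mem=[0,16,16,0]
After op 11 (push 2): stack=[19,2] mem=[0,16,16,0]
After op 12 (RCL M1): stack=[19,2,16] mem=[0,16,16,0]
After op 13 (*): stack=[19,32] mem=[0,16,16,0]
After op 14 (-): stack=[-13] mem=[0,16,16,0]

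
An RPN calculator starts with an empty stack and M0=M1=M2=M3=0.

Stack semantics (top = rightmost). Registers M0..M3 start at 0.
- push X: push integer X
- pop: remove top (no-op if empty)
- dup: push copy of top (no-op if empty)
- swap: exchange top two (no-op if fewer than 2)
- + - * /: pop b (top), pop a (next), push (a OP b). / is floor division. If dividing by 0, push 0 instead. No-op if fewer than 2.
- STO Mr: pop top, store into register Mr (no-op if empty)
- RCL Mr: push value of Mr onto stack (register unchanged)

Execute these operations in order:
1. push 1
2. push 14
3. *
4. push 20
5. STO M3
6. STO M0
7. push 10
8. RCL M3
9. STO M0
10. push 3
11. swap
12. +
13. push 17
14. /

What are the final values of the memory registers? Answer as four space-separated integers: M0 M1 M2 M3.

After op 1 (push 1): stack=[1] mem=[0,0,0,0]
After op 2 (push 14): stack=[1,14] mem=[0,0,0,0]
After op 3 (*): stack=[14] mem=[0,0,0,0]
After op 4 (push 20): stack=[14,20] mem=[0,0,0,0]
After op 5 (STO M3): stack=[14] mem=[0,0,0,20]
After op 6 (STO M0): stack=[empty] mem=[14,0,0,20]
After op 7 (push 10): stack=[10] mem=[14,0,0,20]
After op 8 (RCL M3): stack=[10,20] mem=[14,0,0,20]
After op 9 (STO M0): stack=[10] mem=[20,0,0,20]
After op 10 (push 3): stack=[10,3] mem=[20,0,0,20]
After op 11 (swap): stack=[3,10] mem=[20,0,0,20]
After op 12 (+): stack=[13] mem=[20,0,0,20]
After op 13 (push 17): stack=[13,17] mem=[20,0,0,20]
After op 14 (/): stack=[0] mem=[20,0,0,20]

Answer: 20 0 0 20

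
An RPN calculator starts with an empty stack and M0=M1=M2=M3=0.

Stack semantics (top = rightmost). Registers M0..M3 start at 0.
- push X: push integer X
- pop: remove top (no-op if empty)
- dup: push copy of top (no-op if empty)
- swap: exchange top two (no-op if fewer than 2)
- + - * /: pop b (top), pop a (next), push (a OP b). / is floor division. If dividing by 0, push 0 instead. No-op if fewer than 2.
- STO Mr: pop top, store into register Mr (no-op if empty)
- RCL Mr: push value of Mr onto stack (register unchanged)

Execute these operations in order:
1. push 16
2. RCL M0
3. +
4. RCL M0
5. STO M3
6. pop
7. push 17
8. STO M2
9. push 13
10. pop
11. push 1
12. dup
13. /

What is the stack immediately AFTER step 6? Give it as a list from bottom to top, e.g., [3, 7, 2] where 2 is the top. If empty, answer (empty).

After op 1 (push 16): stack=[16] mem=[0,0,0,0]
After op 2 (RCL M0): stack=[16,0] mem=[0,0,0,0]
After op 3 (+): stack=[16] mem=[0,0,0,0]
After op 4 (RCL M0): stack=[16,0] mem=[0,0,0,0]
After op 5 (STO M3): stack=[16] mem=[0,0,0,0]
After op 6 (pop): stack=[empty] mem=[0,0,0,0]

(empty)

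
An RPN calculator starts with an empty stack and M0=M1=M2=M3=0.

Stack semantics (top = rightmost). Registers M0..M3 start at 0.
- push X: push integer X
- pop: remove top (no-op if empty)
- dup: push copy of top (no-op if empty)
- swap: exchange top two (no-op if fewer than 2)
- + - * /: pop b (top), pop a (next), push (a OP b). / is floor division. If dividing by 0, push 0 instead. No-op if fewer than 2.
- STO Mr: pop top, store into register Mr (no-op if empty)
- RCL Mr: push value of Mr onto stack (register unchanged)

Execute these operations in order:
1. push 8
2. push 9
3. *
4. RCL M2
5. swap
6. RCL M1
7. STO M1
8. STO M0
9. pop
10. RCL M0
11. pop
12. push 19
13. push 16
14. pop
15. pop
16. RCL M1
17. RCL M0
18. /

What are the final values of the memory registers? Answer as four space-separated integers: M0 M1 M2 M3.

After op 1 (push 8): stack=[8] mem=[0,0,0,0]
After op 2 (push 9): stack=[8,9] mem=[0,0,0,0]
After op 3 (*): stack=[72] mem=[0,0,0,0]
After op 4 (RCL M2): stack=[72,0] mem=[0,0,0,0]
After op 5 (swap): stack=[0,72] mem=[0,0,0,0]
After op 6 (RCL M1): stack=[0,72,0] mem=[0,0,0,0]
After op 7 (STO M1): stack=[0,72] mem=[0,0,0,0]
After op 8 (STO M0): stack=[0] mem=[72,0,0,0]
After op 9 (pop): stack=[empty] mem=[72,0,0,0]
After op 10 (RCL M0): stack=[72] mem=[72,0,0,0]
After op 11 (pop): stack=[empty] mem=[72,0,0,0]
After op 12 (push 19): stack=[19] mem=[72,0,0,0]
After op 13 (push 16): stack=[19,16] mem=[72,0,0,0]
After op 14 (pop): stack=[19] mem=[72,0,0,0]
After op 15 (pop): stack=[empty] mem=[72,0,0,0]
After op 16 (RCL M1): stack=[0] mem=[72,0,0,0]
After op 17 (RCL M0): stack=[0,72] mem=[72,0,0,0]
After op 18 (/): stack=[0] mem=[72,0,0,0]

Answer: 72 0 0 0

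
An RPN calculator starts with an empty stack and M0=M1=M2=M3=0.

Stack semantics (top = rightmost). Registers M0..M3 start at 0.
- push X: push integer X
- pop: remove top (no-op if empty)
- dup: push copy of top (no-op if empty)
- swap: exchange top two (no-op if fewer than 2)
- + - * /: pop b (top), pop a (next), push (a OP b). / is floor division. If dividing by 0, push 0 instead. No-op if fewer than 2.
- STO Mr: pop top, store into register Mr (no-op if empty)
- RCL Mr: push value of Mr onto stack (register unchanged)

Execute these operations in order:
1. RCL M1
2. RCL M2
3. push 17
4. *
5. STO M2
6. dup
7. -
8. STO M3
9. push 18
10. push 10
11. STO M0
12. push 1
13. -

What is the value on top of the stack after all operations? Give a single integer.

After op 1 (RCL M1): stack=[0] mem=[0,0,0,0]
After op 2 (RCL M2): stack=[0,0] mem=[0,0,0,0]
After op 3 (push 17): stack=[0,0,17] mem=[0,0,0,0]
After op 4 (*): stack=[0,0] mem=[0,0,0,0]
After op 5 (STO M2): stack=[0] mem=[0,0,0,0]
After op 6 (dup): stack=[0,0] mem=[0,0,0,0]
After op 7 (-): stack=[0] mem=[0,0,0,0]
After op 8 (STO M3): stack=[empty] mem=[0,0,0,0]
After op 9 (push 18): stack=[18] mem=[0,0,0,0]
After op 10 (push 10): stack=[18,10] mem=[0,0,0,0]
After op 11 (STO M0): stack=[18] mem=[10,0,0,0]
After op 12 (push 1): stack=[18,1] mem=[10,0,0,0]
After op 13 (-): stack=[17] mem=[10,0,0,0]

Answer: 17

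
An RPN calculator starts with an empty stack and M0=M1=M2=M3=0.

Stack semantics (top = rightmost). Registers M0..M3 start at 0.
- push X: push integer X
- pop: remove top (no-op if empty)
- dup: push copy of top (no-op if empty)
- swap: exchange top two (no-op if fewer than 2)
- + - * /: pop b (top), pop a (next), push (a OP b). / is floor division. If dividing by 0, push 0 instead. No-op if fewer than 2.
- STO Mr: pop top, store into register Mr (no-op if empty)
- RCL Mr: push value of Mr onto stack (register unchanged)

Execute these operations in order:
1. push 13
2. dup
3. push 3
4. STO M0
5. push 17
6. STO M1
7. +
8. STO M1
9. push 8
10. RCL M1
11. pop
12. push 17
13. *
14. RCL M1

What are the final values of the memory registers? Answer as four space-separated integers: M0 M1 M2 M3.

After op 1 (push 13): stack=[13] mem=[0,0,0,0]
After op 2 (dup): stack=[13,13] mem=[0,0,0,0]
After op 3 (push 3): stack=[13,13,3] mem=[0,0,0,0]
After op 4 (STO M0): stack=[13,13] mem=[3,0,0,0]
After op 5 (push 17): stack=[13,13,17] mem=[3,0,0,0]
After op 6 (STO M1): stack=[13,13] mem=[3,17,0,0]
After op 7 (+): stack=[26] mem=[3,17,0,0]
After op 8 (STO M1): stack=[empty] mem=[3,26,0,0]
After op 9 (push 8): stack=[8] mem=[3,26,0,0]
After op 10 (RCL M1): stack=[8,26] mem=[3,26,0,0]
After op 11 (pop): stack=[8] mem=[3,26,0,0]
After op 12 (push 17): stack=[8,17] mem=[3,26,0,0]
After op 13 (*): stack=[136] mem=[3,26,0,0]
After op 14 (RCL M1): stack=[136,26] mem=[3,26,0,0]

Answer: 3 26 0 0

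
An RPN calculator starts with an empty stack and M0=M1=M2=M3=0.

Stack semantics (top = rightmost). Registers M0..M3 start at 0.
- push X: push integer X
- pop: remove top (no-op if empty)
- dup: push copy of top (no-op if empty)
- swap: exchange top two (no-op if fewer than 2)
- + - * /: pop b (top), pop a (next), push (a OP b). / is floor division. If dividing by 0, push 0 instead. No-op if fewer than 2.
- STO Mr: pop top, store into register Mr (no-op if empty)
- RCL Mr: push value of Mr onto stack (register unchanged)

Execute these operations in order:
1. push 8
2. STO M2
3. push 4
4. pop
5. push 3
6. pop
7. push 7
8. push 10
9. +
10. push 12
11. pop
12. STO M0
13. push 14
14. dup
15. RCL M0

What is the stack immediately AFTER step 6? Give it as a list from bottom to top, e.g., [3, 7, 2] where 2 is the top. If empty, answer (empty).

After op 1 (push 8): stack=[8] mem=[0,0,0,0]
After op 2 (STO M2): stack=[empty] mem=[0,0,8,0]
After op 3 (push 4): stack=[4] mem=[0,0,8,0]
After op 4 (pop): stack=[empty] mem=[0,0,8,0]
After op 5 (push 3): stack=[3] mem=[0,0,8,0]
After op 6 (pop): stack=[empty] mem=[0,0,8,0]

(empty)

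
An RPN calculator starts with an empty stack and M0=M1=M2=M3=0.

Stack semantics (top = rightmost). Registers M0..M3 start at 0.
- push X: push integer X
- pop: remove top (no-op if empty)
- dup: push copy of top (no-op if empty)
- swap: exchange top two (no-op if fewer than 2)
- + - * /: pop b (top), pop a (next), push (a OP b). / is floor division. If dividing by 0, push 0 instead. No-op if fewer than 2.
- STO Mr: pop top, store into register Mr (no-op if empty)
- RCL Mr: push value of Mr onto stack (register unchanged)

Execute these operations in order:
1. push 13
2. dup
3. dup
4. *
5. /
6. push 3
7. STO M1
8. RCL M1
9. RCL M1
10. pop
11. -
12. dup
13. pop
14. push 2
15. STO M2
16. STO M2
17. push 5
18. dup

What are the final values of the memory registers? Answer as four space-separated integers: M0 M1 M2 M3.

Answer: 0 3 -3 0

Derivation:
After op 1 (push 13): stack=[13] mem=[0,0,0,0]
After op 2 (dup): stack=[13,13] mem=[0,0,0,0]
After op 3 (dup): stack=[13,13,13] mem=[0,0,0,0]
After op 4 (*): stack=[13,169] mem=[0,0,0,0]
After op 5 (/): stack=[0] mem=[0,0,0,0]
After op 6 (push 3): stack=[0,3] mem=[0,0,0,0]
After op 7 (STO M1): stack=[0] mem=[0,3,0,0]
After op 8 (RCL M1): stack=[0,3] mem=[0,3,0,0]
After op 9 (RCL M1): stack=[0,3,3] mem=[0,3,0,0]
After op 10 (pop): stack=[0,3] mem=[0,3,0,0]
After op 11 (-): stack=[-3] mem=[0,3,0,0]
After op 12 (dup): stack=[-3,-3] mem=[0,3,0,0]
After op 13 (pop): stack=[-3] mem=[0,3,0,0]
After op 14 (push 2): stack=[-3,2] mem=[0,3,0,0]
After op 15 (STO M2): stack=[-3] mem=[0,3,2,0]
After op 16 (STO M2): stack=[empty] mem=[0,3,-3,0]
After op 17 (push 5): stack=[5] mem=[0,3,-3,0]
After op 18 (dup): stack=[5,5] mem=[0,3,-3,0]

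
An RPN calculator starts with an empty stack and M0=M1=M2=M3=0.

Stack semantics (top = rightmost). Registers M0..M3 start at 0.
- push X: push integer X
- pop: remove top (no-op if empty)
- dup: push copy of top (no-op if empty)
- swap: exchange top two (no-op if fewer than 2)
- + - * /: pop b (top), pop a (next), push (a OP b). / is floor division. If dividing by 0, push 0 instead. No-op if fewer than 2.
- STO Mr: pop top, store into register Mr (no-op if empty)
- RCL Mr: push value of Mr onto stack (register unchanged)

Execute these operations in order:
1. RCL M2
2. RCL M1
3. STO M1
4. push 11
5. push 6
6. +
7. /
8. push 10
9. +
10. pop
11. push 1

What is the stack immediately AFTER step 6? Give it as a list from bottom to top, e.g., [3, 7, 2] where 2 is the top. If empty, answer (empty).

After op 1 (RCL M2): stack=[0] mem=[0,0,0,0]
After op 2 (RCL M1): stack=[0,0] mem=[0,0,0,0]
After op 3 (STO M1): stack=[0] mem=[0,0,0,0]
After op 4 (push 11): stack=[0,11] mem=[0,0,0,0]
After op 5 (push 6): stack=[0,11,6] mem=[0,0,0,0]
After op 6 (+): stack=[0,17] mem=[0,0,0,0]

[0, 17]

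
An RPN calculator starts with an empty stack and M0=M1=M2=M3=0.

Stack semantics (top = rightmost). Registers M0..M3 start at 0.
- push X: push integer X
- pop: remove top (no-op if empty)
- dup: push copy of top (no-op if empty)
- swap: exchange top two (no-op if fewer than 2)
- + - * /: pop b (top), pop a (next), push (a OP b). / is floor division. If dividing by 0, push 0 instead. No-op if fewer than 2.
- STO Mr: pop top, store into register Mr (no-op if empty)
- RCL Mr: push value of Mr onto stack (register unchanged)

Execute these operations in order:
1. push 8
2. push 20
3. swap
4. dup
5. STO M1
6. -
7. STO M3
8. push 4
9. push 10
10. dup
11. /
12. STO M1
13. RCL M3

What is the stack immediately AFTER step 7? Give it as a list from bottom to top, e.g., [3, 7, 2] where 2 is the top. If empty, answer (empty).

After op 1 (push 8): stack=[8] mem=[0,0,0,0]
After op 2 (push 20): stack=[8,20] mem=[0,0,0,0]
After op 3 (swap): stack=[20,8] mem=[0,0,0,0]
After op 4 (dup): stack=[20,8,8] mem=[0,0,0,0]
After op 5 (STO M1): stack=[20,8] mem=[0,8,0,0]
After op 6 (-): stack=[12] mem=[0,8,0,0]
After op 7 (STO M3): stack=[empty] mem=[0,8,0,12]

(empty)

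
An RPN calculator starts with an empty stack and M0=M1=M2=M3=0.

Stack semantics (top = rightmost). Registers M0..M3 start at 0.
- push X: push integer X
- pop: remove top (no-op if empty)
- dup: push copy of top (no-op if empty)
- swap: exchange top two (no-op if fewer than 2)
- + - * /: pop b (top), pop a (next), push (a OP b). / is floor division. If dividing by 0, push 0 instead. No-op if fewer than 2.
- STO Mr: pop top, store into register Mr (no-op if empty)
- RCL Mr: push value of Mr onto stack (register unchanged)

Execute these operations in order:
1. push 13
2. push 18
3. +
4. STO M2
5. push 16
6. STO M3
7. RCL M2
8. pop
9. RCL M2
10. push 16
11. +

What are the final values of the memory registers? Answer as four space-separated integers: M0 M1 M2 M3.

Answer: 0 0 31 16

Derivation:
After op 1 (push 13): stack=[13] mem=[0,0,0,0]
After op 2 (push 18): stack=[13,18] mem=[0,0,0,0]
After op 3 (+): stack=[31] mem=[0,0,0,0]
After op 4 (STO M2): stack=[empty] mem=[0,0,31,0]
After op 5 (push 16): stack=[16] mem=[0,0,31,0]
After op 6 (STO M3): stack=[empty] mem=[0,0,31,16]
After op 7 (RCL M2): stack=[31] mem=[0,0,31,16]
After op 8 (pop): stack=[empty] mem=[0,0,31,16]
After op 9 (RCL M2): stack=[31] mem=[0,0,31,16]
After op 10 (push 16): stack=[31,16] mem=[0,0,31,16]
After op 11 (+): stack=[47] mem=[0,0,31,16]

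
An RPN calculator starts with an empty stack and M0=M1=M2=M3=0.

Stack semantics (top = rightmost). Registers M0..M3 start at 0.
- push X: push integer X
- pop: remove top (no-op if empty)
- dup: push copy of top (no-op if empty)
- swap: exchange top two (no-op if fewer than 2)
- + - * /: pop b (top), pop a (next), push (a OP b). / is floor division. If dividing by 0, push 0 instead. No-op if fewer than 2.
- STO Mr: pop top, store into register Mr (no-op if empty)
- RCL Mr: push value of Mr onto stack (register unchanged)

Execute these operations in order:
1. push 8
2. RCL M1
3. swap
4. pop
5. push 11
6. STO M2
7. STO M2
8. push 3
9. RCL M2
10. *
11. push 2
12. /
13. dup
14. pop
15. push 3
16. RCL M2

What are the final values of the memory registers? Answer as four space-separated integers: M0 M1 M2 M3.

After op 1 (push 8): stack=[8] mem=[0,0,0,0]
After op 2 (RCL M1): stack=[8,0] mem=[0,0,0,0]
After op 3 (swap): stack=[0,8] mem=[0,0,0,0]
After op 4 (pop): stack=[0] mem=[0,0,0,0]
After op 5 (push 11): stack=[0,11] mem=[0,0,0,0]
After op 6 (STO M2): stack=[0] mem=[0,0,11,0]
After op 7 (STO M2): stack=[empty] mem=[0,0,0,0]
After op 8 (push 3): stack=[3] mem=[0,0,0,0]
After op 9 (RCL M2): stack=[3,0] mem=[0,0,0,0]
After op 10 (*): stack=[0] mem=[0,0,0,0]
After op 11 (push 2): stack=[0,2] mem=[0,0,0,0]
After op 12 (/): stack=[0] mem=[0,0,0,0]
After op 13 (dup): stack=[0,0] mem=[0,0,0,0]
After op 14 (pop): stack=[0] mem=[0,0,0,0]
After op 15 (push 3): stack=[0,3] mem=[0,0,0,0]
After op 16 (RCL M2): stack=[0,3,0] mem=[0,0,0,0]

Answer: 0 0 0 0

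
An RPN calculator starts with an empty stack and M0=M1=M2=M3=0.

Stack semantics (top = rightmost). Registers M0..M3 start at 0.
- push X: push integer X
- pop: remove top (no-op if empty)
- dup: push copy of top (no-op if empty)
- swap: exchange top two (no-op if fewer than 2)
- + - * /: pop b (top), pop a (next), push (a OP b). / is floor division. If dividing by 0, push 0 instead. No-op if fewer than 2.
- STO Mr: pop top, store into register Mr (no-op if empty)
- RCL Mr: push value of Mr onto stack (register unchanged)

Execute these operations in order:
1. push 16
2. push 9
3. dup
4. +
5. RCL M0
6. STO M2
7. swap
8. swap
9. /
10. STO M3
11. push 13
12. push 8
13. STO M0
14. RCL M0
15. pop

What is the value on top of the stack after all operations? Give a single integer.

Answer: 13

Derivation:
After op 1 (push 16): stack=[16] mem=[0,0,0,0]
After op 2 (push 9): stack=[16,9] mem=[0,0,0,0]
After op 3 (dup): stack=[16,9,9] mem=[0,0,0,0]
After op 4 (+): stack=[16,18] mem=[0,0,0,0]
After op 5 (RCL M0): stack=[16,18,0] mem=[0,0,0,0]
After op 6 (STO M2): stack=[16,18] mem=[0,0,0,0]
After op 7 (swap): stack=[18,16] mem=[0,0,0,0]
After op 8 (swap): stack=[16,18] mem=[0,0,0,0]
After op 9 (/): stack=[0] mem=[0,0,0,0]
After op 10 (STO M3): stack=[empty] mem=[0,0,0,0]
After op 11 (push 13): stack=[13] mem=[0,0,0,0]
After op 12 (push 8): stack=[13,8] mem=[0,0,0,0]
After op 13 (STO M0): stack=[13] mem=[8,0,0,0]
After op 14 (RCL M0): stack=[13,8] mem=[8,0,0,0]
After op 15 (pop): stack=[13] mem=[8,0,0,0]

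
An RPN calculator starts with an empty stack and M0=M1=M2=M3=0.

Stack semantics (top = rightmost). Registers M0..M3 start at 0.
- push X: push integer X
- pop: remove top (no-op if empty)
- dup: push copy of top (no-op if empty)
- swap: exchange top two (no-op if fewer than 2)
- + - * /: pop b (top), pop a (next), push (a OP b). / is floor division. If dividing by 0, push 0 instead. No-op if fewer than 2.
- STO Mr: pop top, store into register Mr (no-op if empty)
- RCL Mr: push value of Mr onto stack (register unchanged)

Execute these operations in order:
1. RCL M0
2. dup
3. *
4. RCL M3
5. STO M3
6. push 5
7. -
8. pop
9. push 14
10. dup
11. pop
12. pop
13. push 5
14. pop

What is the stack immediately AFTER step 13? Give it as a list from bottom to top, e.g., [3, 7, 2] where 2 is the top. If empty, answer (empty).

After op 1 (RCL M0): stack=[0] mem=[0,0,0,0]
After op 2 (dup): stack=[0,0] mem=[0,0,0,0]
After op 3 (*): stack=[0] mem=[0,0,0,0]
After op 4 (RCL M3): stack=[0,0] mem=[0,0,0,0]
After op 5 (STO M3): stack=[0] mem=[0,0,0,0]
After op 6 (push 5): stack=[0,5] mem=[0,0,0,0]
After op 7 (-): stack=[-5] mem=[0,0,0,0]
After op 8 (pop): stack=[empty] mem=[0,0,0,0]
After op 9 (push 14): stack=[14] mem=[0,0,0,0]
After op 10 (dup): stack=[14,14] mem=[0,0,0,0]
After op 11 (pop): stack=[14] mem=[0,0,0,0]
After op 12 (pop): stack=[empty] mem=[0,0,0,0]
After op 13 (push 5): stack=[5] mem=[0,0,0,0]

[5]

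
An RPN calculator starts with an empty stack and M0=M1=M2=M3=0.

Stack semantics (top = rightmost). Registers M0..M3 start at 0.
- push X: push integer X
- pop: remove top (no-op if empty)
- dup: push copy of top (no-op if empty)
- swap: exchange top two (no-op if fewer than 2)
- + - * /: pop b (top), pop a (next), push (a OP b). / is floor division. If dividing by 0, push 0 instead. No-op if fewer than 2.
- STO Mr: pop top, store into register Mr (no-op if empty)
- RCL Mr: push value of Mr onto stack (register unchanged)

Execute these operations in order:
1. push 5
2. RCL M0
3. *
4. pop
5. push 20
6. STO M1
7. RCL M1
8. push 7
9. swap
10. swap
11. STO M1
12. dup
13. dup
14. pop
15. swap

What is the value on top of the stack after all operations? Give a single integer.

Answer: 20

Derivation:
After op 1 (push 5): stack=[5] mem=[0,0,0,0]
After op 2 (RCL M0): stack=[5,0] mem=[0,0,0,0]
After op 3 (*): stack=[0] mem=[0,0,0,0]
After op 4 (pop): stack=[empty] mem=[0,0,0,0]
After op 5 (push 20): stack=[20] mem=[0,0,0,0]
After op 6 (STO M1): stack=[empty] mem=[0,20,0,0]
After op 7 (RCL M1): stack=[20] mem=[0,20,0,0]
After op 8 (push 7): stack=[20,7] mem=[0,20,0,0]
After op 9 (swap): stack=[7,20] mem=[0,20,0,0]
After op 10 (swap): stack=[20,7] mem=[0,20,0,0]
After op 11 (STO M1): stack=[20] mem=[0,7,0,0]
After op 12 (dup): stack=[20,20] mem=[0,7,0,0]
After op 13 (dup): stack=[20,20,20] mem=[0,7,0,0]
After op 14 (pop): stack=[20,20] mem=[0,7,0,0]
After op 15 (swap): stack=[20,20] mem=[0,7,0,0]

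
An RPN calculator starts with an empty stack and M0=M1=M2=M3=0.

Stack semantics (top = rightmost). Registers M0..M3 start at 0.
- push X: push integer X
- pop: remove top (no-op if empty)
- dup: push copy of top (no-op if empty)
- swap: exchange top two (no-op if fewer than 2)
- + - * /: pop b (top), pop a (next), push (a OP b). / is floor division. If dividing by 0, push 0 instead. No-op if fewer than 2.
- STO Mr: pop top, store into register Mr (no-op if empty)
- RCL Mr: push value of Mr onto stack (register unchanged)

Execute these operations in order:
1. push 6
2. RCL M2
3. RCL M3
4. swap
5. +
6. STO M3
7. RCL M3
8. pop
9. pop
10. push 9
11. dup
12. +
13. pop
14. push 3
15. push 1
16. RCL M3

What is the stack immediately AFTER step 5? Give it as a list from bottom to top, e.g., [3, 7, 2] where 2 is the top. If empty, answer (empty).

After op 1 (push 6): stack=[6] mem=[0,0,0,0]
After op 2 (RCL M2): stack=[6,0] mem=[0,0,0,0]
After op 3 (RCL M3): stack=[6,0,0] mem=[0,0,0,0]
After op 4 (swap): stack=[6,0,0] mem=[0,0,0,0]
After op 5 (+): stack=[6,0] mem=[0,0,0,0]

[6, 0]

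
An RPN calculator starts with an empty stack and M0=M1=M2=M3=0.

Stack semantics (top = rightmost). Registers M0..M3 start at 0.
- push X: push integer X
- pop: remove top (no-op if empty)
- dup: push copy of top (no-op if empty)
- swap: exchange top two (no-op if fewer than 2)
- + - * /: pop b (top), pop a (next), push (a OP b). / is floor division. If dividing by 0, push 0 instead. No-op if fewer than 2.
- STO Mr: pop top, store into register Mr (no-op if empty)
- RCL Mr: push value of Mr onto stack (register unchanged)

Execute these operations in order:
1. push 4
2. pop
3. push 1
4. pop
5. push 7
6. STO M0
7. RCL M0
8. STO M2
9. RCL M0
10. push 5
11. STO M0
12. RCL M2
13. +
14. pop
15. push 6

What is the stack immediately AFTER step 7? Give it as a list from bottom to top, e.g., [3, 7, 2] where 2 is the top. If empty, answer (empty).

After op 1 (push 4): stack=[4] mem=[0,0,0,0]
After op 2 (pop): stack=[empty] mem=[0,0,0,0]
After op 3 (push 1): stack=[1] mem=[0,0,0,0]
After op 4 (pop): stack=[empty] mem=[0,0,0,0]
After op 5 (push 7): stack=[7] mem=[0,0,0,0]
After op 6 (STO M0): stack=[empty] mem=[7,0,0,0]
After op 7 (RCL M0): stack=[7] mem=[7,0,0,0]

[7]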